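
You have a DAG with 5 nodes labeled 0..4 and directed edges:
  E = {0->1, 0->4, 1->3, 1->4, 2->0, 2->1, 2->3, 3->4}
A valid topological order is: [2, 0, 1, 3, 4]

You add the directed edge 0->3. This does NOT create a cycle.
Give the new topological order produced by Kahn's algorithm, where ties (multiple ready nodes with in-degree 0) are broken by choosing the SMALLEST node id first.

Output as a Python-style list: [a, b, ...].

Old toposort: [2, 0, 1, 3, 4]
Added edge: 0->3
Position of 0 (1) < position of 3 (3). Old order still valid.
Run Kahn's algorithm (break ties by smallest node id):
  initial in-degrees: [1, 2, 0, 3, 3]
  ready (indeg=0): [2]
  pop 2: indeg[0]->0; indeg[1]->1; indeg[3]->2 | ready=[0] | order so far=[2]
  pop 0: indeg[1]->0; indeg[3]->1; indeg[4]->2 | ready=[1] | order so far=[2, 0]
  pop 1: indeg[3]->0; indeg[4]->1 | ready=[3] | order so far=[2, 0, 1]
  pop 3: indeg[4]->0 | ready=[4] | order so far=[2, 0, 1, 3]
  pop 4: no out-edges | ready=[] | order so far=[2, 0, 1, 3, 4]
  Result: [2, 0, 1, 3, 4]

Answer: [2, 0, 1, 3, 4]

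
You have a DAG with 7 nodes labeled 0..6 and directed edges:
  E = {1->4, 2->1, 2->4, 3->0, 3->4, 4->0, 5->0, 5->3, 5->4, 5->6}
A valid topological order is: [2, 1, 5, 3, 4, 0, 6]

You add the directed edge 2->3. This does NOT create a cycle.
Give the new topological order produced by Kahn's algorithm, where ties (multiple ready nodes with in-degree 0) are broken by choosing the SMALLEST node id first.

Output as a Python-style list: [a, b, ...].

Answer: [2, 1, 5, 3, 4, 0, 6]

Derivation:
Old toposort: [2, 1, 5, 3, 4, 0, 6]
Added edge: 2->3
Position of 2 (0) < position of 3 (3). Old order still valid.
Run Kahn's algorithm (break ties by smallest node id):
  initial in-degrees: [3, 1, 0, 2, 4, 0, 1]
  ready (indeg=0): [2, 5]
  pop 2: indeg[1]->0; indeg[3]->1; indeg[4]->3 | ready=[1, 5] | order so far=[2]
  pop 1: indeg[4]->2 | ready=[5] | order so far=[2, 1]
  pop 5: indeg[0]->2; indeg[3]->0; indeg[4]->1; indeg[6]->0 | ready=[3, 6] | order so far=[2, 1, 5]
  pop 3: indeg[0]->1; indeg[4]->0 | ready=[4, 6] | order so far=[2, 1, 5, 3]
  pop 4: indeg[0]->0 | ready=[0, 6] | order so far=[2, 1, 5, 3, 4]
  pop 0: no out-edges | ready=[6] | order so far=[2, 1, 5, 3, 4, 0]
  pop 6: no out-edges | ready=[] | order so far=[2, 1, 5, 3, 4, 0, 6]
  Result: [2, 1, 5, 3, 4, 0, 6]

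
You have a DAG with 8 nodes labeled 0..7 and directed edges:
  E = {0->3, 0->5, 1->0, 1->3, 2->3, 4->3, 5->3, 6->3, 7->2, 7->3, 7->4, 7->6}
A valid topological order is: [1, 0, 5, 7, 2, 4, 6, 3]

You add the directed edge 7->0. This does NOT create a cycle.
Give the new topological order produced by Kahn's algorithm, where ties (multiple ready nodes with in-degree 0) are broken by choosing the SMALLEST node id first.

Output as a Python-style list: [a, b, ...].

Old toposort: [1, 0, 5, 7, 2, 4, 6, 3]
Added edge: 7->0
Position of 7 (3) > position of 0 (1). Must reorder: 7 must now come before 0.
Run Kahn's algorithm (break ties by smallest node id):
  initial in-degrees: [2, 0, 1, 7, 1, 1, 1, 0]
  ready (indeg=0): [1, 7]
  pop 1: indeg[0]->1; indeg[3]->6 | ready=[7] | order so far=[1]
  pop 7: indeg[0]->0; indeg[2]->0; indeg[3]->5; indeg[4]->0; indeg[6]->0 | ready=[0, 2, 4, 6] | order so far=[1, 7]
  pop 0: indeg[3]->4; indeg[5]->0 | ready=[2, 4, 5, 6] | order so far=[1, 7, 0]
  pop 2: indeg[3]->3 | ready=[4, 5, 6] | order so far=[1, 7, 0, 2]
  pop 4: indeg[3]->2 | ready=[5, 6] | order so far=[1, 7, 0, 2, 4]
  pop 5: indeg[3]->1 | ready=[6] | order so far=[1, 7, 0, 2, 4, 5]
  pop 6: indeg[3]->0 | ready=[3] | order so far=[1, 7, 0, 2, 4, 5, 6]
  pop 3: no out-edges | ready=[] | order so far=[1, 7, 0, 2, 4, 5, 6, 3]
  Result: [1, 7, 0, 2, 4, 5, 6, 3]

Answer: [1, 7, 0, 2, 4, 5, 6, 3]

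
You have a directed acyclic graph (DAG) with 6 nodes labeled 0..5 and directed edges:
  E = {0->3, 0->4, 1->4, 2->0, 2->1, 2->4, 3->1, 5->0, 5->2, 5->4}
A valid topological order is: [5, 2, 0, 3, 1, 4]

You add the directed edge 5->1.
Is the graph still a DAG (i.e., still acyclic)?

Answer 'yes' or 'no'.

Answer: yes

Derivation:
Given toposort: [5, 2, 0, 3, 1, 4]
Position of 5: index 0; position of 1: index 4
New edge 5->1: forward
Forward edge: respects the existing order. Still a DAG, same toposort still valid.
Still a DAG? yes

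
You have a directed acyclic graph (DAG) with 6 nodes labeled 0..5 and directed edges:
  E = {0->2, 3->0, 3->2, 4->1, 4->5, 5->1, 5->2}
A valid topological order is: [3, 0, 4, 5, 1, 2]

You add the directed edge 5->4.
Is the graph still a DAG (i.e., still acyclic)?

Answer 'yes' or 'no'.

Given toposort: [3, 0, 4, 5, 1, 2]
Position of 5: index 3; position of 4: index 2
New edge 5->4: backward (u after v in old order)
Backward edge: old toposort is now invalid. Check if this creates a cycle.
Does 4 already reach 5? Reachable from 4: [1, 2, 4, 5]. YES -> cycle!
Still a DAG? no

Answer: no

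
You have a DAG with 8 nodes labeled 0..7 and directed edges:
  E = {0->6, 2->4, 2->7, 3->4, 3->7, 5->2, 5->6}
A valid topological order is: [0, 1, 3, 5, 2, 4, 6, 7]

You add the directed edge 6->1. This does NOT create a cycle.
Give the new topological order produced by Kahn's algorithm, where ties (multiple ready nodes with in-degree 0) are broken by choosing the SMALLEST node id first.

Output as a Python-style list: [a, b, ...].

Old toposort: [0, 1, 3, 5, 2, 4, 6, 7]
Added edge: 6->1
Position of 6 (6) > position of 1 (1). Must reorder: 6 must now come before 1.
Run Kahn's algorithm (break ties by smallest node id):
  initial in-degrees: [0, 1, 1, 0, 2, 0, 2, 2]
  ready (indeg=0): [0, 3, 5]
  pop 0: indeg[6]->1 | ready=[3, 5] | order so far=[0]
  pop 3: indeg[4]->1; indeg[7]->1 | ready=[5] | order so far=[0, 3]
  pop 5: indeg[2]->0; indeg[6]->0 | ready=[2, 6] | order so far=[0, 3, 5]
  pop 2: indeg[4]->0; indeg[7]->0 | ready=[4, 6, 7] | order so far=[0, 3, 5, 2]
  pop 4: no out-edges | ready=[6, 7] | order so far=[0, 3, 5, 2, 4]
  pop 6: indeg[1]->0 | ready=[1, 7] | order so far=[0, 3, 5, 2, 4, 6]
  pop 1: no out-edges | ready=[7] | order so far=[0, 3, 5, 2, 4, 6, 1]
  pop 7: no out-edges | ready=[] | order so far=[0, 3, 5, 2, 4, 6, 1, 7]
  Result: [0, 3, 5, 2, 4, 6, 1, 7]

Answer: [0, 3, 5, 2, 4, 6, 1, 7]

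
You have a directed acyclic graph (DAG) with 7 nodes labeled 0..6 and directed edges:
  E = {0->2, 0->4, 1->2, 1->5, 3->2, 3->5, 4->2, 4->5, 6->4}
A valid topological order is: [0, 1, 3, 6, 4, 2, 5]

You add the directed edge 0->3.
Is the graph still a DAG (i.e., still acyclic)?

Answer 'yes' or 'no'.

Answer: yes

Derivation:
Given toposort: [0, 1, 3, 6, 4, 2, 5]
Position of 0: index 0; position of 3: index 2
New edge 0->3: forward
Forward edge: respects the existing order. Still a DAG, same toposort still valid.
Still a DAG? yes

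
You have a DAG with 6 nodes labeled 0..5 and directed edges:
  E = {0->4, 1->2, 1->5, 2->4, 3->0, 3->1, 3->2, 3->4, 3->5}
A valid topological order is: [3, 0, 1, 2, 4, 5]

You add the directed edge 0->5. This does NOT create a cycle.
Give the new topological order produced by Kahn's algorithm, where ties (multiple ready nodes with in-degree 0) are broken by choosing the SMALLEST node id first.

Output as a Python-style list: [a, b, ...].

Old toposort: [3, 0, 1, 2, 4, 5]
Added edge: 0->5
Position of 0 (1) < position of 5 (5). Old order still valid.
Run Kahn's algorithm (break ties by smallest node id):
  initial in-degrees: [1, 1, 2, 0, 3, 3]
  ready (indeg=0): [3]
  pop 3: indeg[0]->0; indeg[1]->0; indeg[2]->1; indeg[4]->2; indeg[5]->2 | ready=[0, 1] | order so far=[3]
  pop 0: indeg[4]->1; indeg[5]->1 | ready=[1] | order so far=[3, 0]
  pop 1: indeg[2]->0; indeg[5]->0 | ready=[2, 5] | order so far=[3, 0, 1]
  pop 2: indeg[4]->0 | ready=[4, 5] | order so far=[3, 0, 1, 2]
  pop 4: no out-edges | ready=[5] | order so far=[3, 0, 1, 2, 4]
  pop 5: no out-edges | ready=[] | order so far=[3, 0, 1, 2, 4, 5]
  Result: [3, 0, 1, 2, 4, 5]

Answer: [3, 0, 1, 2, 4, 5]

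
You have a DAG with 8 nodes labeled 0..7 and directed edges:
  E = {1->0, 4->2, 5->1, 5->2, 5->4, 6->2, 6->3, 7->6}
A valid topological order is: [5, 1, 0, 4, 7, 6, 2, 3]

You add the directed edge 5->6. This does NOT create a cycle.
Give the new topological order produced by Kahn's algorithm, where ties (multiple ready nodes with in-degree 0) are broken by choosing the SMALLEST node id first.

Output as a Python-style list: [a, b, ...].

Answer: [5, 1, 0, 4, 7, 6, 2, 3]

Derivation:
Old toposort: [5, 1, 0, 4, 7, 6, 2, 3]
Added edge: 5->6
Position of 5 (0) < position of 6 (5). Old order still valid.
Run Kahn's algorithm (break ties by smallest node id):
  initial in-degrees: [1, 1, 3, 1, 1, 0, 2, 0]
  ready (indeg=0): [5, 7]
  pop 5: indeg[1]->0; indeg[2]->2; indeg[4]->0; indeg[6]->1 | ready=[1, 4, 7] | order so far=[5]
  pop 1: indeg[0]->0 | ready=[0, 4, 7] | order so far=[5, 1]
  pop 0: no out-edges | ready=[4, 7] | order so far=[5, 1, 0]
  pop 4: indeg[2]->1 | ready=[7] | order so far=[5, 1, 0, 4]
  pop 7: indeg[6]->0 | ready=[6] | order so far=[5, 1, 0, 4, 7]
  pop 6: indeg[2]->0; indeg[3]->0 | ready=[2, 3] | order so far=[5, 1, 0, 4, 7, 6]
  pop 2: no out-edges | ready=[3] | order so far=[5, 1, 0, 4, 7, 6, 2]
  pop 3: no out-edges | ready=[] | order so far=[5, 1, 0, 4, 7, 6, 2, 3]
  Result: [5, 1, 0, 4, 7, 6, 2, 3]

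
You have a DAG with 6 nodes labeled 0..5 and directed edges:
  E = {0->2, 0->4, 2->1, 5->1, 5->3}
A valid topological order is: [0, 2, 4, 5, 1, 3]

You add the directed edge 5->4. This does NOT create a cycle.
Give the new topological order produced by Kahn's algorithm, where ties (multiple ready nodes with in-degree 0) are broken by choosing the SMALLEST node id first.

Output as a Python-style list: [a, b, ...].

Old toposort: [0, 2, 4, 5, 1, 3]
Added edge: 5->4
Position of 5 (3) > position of 4 (2). Must reorder: 5 must now come before 4.
Run Kahn's algorithm (break ties by smallest node id):
  initial in-degrees: [0, 2, 1, 1, 2, 0]
  ready (indeg=0): [0, 5]
  pop 0: indeg[2]->0; indeg[4]->1 | ready=[2, 5] | order so far=[0]
  pop 2: indeg[1]->1 | ready=[5] | order so far=[0, 2]
  pop 5: indeg[1]->0; indeg[3]->0; indeg[4]->0 | ready=[1, 3, 4] | order so far=[0, 2, 5]
  pop 1: no out-edges | ready=[3, 4] | order so far=[0, 2, 5, 1]
  pop 3: no out-edges | ready=[4] | order so far=[0, 2, 5, 1, 3]
  pop 4: no out-edges | ready=[] | order so far=[0, 2, 5, 1, 3, 4]
  Result: [0, 2, 5, 1, 3, 4]

Answer: [0, 2, 5, 1, 3, 4]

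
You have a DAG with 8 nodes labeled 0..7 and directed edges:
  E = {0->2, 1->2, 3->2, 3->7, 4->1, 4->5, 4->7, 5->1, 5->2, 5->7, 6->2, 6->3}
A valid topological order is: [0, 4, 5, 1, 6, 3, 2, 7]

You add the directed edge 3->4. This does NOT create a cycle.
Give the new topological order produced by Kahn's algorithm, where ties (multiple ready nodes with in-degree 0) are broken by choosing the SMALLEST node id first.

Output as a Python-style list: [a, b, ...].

Old toposort: [0, 4, 5, 1, 6, 3, 2, 7]
Added edge: 3->4
Position of 3 (5) > position of 4 (1). Must reorder: 3 must now come before 4.
Run Kahn's algorithm (break ties by smallest node id):
  initial in-degrees: [0, 2, 5, 1, 1, 1, 0, 3]
  ready (indeg=0): [0, 6]
  pop 0: indeg[2]->4 | ready=[6] | order so far=[0]
  pop 6: indeg[2]->3; indeg[3]->0 | ready=[3] | order so far=[0, 6]
  pop 3: indeg[2]->2; indeg[4]->0; indeg[7]->2 | ready=[4] | order so far=[0, 6, 3]
  pop 4: indeg[1]->1; indeg[5]->0; indeg[7]->1 | ready=[5] | order so far=[0, 6, 3, 4]
  pop 5: indeg[1]->0; indeg[2]->1; indeg[7]->0 | ready=[1, 7] | order so far=[0, 6, 3, 4, 5]
  pop 1: indeg[2]->0 | ready=[2, 7] | order so far=[0, 6, 3, 4, 5, 1]
  pop 2: no out-edges | ready=[7] | order so far=[0, 6, 3, 4, 5, 1, 2]
  pop 7: no out-edges | ready=[] | order so far=[0, 6, 3, 4, 5, 1, 2, 7]
  Result: [0, 6, 3, 4, 5, 1, 2, 7]

Answer: [0, 6, 3, 4, 5, 1, 2, 7]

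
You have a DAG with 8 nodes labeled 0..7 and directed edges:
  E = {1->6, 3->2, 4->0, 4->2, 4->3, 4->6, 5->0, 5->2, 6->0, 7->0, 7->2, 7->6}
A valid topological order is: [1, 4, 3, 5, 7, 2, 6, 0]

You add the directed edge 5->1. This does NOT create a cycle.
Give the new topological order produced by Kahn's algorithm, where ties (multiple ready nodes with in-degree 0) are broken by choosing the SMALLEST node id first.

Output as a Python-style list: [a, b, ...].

Answer: [4, 3, 5, 1, 7, 2, 6, 0]

Derivation:
Old toposort: [1, 4, 3, 5, 7, 2, 6, 0]
Added edge: 5->1
Position of 5 (3) > position of 1 (0). Must reorder: 5 must now come before 1.
Run Kahn's algorithm (break ties by smallest node id):
  initial in-degrees: [4, 1, 4, 1, 0, 0, 3, 0]
  ready (indeg=0): [4, 5, 7]
  pop 4: indeg[0]->3; indeg[2]->3; indeg[3]->0; indeg[6]->2 | ready=[3, 5, 7] | order so far=[4]
  pop 3: indeg[2]->2 | ready=[5, 7] | order so far=[4, 3]
  pop 5: indeg[0]->2; indeg[1]->0; indeg[2]->1 | ready=[1, 7] | order so far=[4, 3, 5]
  pop 1: indeg[6]->1 | ready=[7] | order so far=[4, 3, 5, 1]
  pop 7: indeg[0]->1; indeg[2]->0; indeg[6]->0 | ready=[2, 6] | order so far=[4, 3, 5, 1, 7]
  pop 2: no out-edges | ready=[6] | order so far=[4, 3, 5, 1, 7, 2]
  pop 6: indeg[0]->0 | ready=[0] | order so far=[4, 3, 5, 1, 7, 2, 6]
  pop 0: no out-edges | ready=[] | order so far=[4, 3, 5, 1, 7, 2, 6, 0]
  Result: [4, 3, 5, 1, 7, 2, 6, 0]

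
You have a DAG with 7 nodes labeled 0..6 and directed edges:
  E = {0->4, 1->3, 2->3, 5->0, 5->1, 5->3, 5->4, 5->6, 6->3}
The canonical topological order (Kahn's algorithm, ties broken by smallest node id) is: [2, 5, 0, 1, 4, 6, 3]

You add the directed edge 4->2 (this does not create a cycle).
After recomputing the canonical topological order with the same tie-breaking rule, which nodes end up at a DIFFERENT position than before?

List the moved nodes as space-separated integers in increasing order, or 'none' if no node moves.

Answer: 0 1 2 4 5

Derivation:
Old toposort: [2, 5, 0, 1, 4, 6, 3]
Added edge 4->2
Recompute Kahn (smallest-id tiebreak):
  initial in-degrees: [1, 1, 1, 4, 2, 0, 1]
  ready (indeg=0): [5]
  pop 5: indeg[0]->0; indeg[1]->0; indeg[3]->3; indeg[4]->1; indeg[6]->0 | ready=[0, 1, 6] | order so far=[5]
  pop 0: indeg[4]->0 | ready=[1, 4, 6] | order so far=[5, 0]
  pop 1: indeg[3]->2 | ready=[4, 6] | order so far=[5, 0, 1]
  pop 4: indeg[2]->0 | ready=[2, 6] | order so far=[5, 0, 1, 4]
  pop 2: indeg[3]->1 | ready=[6] | order so far=[5, 0, 1, 4, 2]
  pop 6: indeg[3]->0 | ready=[3] | order so far=[5, 0, 1, 4, 2, 6]
  pop 3: no out-edges | ready=[] | order so far=[5, 0, 1, 4, 2, 6, 3]
New canonical toposort: [5, 0, 1, 4, 2, 6, 3]
Compare positions:
  Node 0: index 2 -> 1 (moved)
  Node 1: index 3 -> 2 (moved)
  Node 2: index 0 -> 4 (moved)
  Node 3: index 6 -> 6 (same)
  Node 4: index 4 -> 3 (moved)
  Node 5: index 1 -> 0 (moved)
  Node 6: index 5 -> 5 (same)
Nodes that changed position: 0 1 2 4 5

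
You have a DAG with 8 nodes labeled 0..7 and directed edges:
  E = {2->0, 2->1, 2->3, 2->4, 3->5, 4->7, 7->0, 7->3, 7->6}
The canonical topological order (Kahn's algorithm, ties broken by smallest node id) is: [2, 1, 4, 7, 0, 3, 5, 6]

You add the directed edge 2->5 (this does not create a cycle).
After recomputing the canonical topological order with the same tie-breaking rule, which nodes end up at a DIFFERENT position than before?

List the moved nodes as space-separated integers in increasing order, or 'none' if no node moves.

Old toposort: [2, 1, 4, 7, 0, 3, 5, 6]
Added edge 2->5
Recompute Kahn (smallest-id tiebreak):
  initial in-degrees: [2, 1, 0, 2, 1, 2, 1, 1]
  ready (indeg=0): [2]
  pop 2: indeg[0]->1; indeg[1]->0; indeg[3]->1; indeg[4]->0; indeg[5]->1 | ready=[1, 4] | order so far=[2]
  pop 1: no out-edges | ready=[4] | order so far=[2, 1]
  pop 4: indeg[7]->0 | ready=[7] | order so far=[2, 1, 4]
  pop 7: indeg[0]->0; indeg[3]->0; indeg[6]->0 | ready=[0, 3, 6] | order so far=[2, 1, 4, 7]
  pop 0: no out-edges | ready=[3, 6] | order so far=[2, 1, 4, 7, 0]
  pop 3: indeg[5]->0 | ready=[5, 6] | order so far=[2, 1, 4, 7, 0, 3]
  pop 5: no out-edges | ready=[6] | order so far=[2, 1, 4, 7, 0, 3, 5]
  pop 6: no out-edges | ready=[] | order so far=[2, 1, 4, 7, 0, 3, 5, 6]
New canonical toposort: [2, 1, 4, 7, 0, 3, 5, 6]
Compare positions:
  Node 0: index 4 -> 4 (same)
  Node 1: index 1 -> 1 (same)
  Node 2: index 0 -> 0 (same)
  Node 3: index 5 -> 5 (same)
  Node 4: index 2 -> 2 (same)
  Node 5: index 6 -> 6 (same)
  Node 6: index 7 -> 7 (same)
  Node 7: index 3 -> 3 (same)
Nodes that changed position: none

Answer: none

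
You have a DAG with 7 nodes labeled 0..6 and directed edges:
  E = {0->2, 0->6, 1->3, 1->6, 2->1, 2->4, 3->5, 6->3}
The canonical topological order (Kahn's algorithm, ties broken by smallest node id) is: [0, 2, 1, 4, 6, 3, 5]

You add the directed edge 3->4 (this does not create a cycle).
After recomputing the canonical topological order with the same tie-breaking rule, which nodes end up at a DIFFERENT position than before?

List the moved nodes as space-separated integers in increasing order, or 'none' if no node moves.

Answer: 3 4 6

Derivation:
Old toposort: [0, 2, 1, 4, 6, 3, 5]
Added edge 3->4
Recompute Kahn (smallest-id tiebreak):
  initial in-degrees: [0, 1, 1, 2, 2, 1, 2]
  ready (indeg=0): [0]
  pop 0: indeg[2]->0; indeg[6]->1 | ready=[2] | order so far=[0]
  pop 2: indeg[1]->0; indeg[4]->1 | ready=[1] | order so far=[0, 2]
  pop 1: indeg[3]->1; indeg[6]->0 | ready=[6] | order so far=[0, 2, 1]
  pop 6: indeg[3]->0 | ready=[3] | order so far=[0, 2, 1, 6]
  pop 3: indeg[4]->0; indeg[5]->0 | ready=[4, 5] | order so far=[0, 2, 1, 6, 3]
  pop 4: no out-edges | ready=[5] | order so far=[0, 2, 1, 6, 3, 4]
  pop 5: no out-edges | ready=[] | order so far=[0, 2, 1, 6, 3, 4, 5]
New canonical toposort: [0, 2, 1, 6, 3, 4, 5]
Compare positions:
  Node 0: index 0 -> 0 (same)
  Node 1: index 2 -> 2 (same)
  Node 2: index 1 -> 1 (same)
  Node 3: index 5 -> 4 (moved)
  Node 4: index 3 -> 5 (moved)
  Node 5: index 6 -> 6 (same)
  Node 6: index 4 -> 3 (moved)
Nodes that changed position: 3 4 6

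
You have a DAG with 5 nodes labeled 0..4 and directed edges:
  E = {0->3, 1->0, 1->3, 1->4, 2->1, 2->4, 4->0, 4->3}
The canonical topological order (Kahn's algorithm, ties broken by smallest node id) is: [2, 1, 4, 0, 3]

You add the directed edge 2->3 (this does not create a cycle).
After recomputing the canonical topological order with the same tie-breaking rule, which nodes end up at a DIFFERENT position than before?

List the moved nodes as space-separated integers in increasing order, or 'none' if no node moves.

Answer: none

Derivation:
Old toposort: [2, 1, 4, 0, 3]
Added edge 2->3
Recompute Kahn (smallest-id tiebreak):
  initial in-degrees: [2, 1, 0, 4, 2]
  ready (indeg=0): [2]
  pop 2: indeg[1]->0; indeg[3]->3; indeg[4]->1 | ready=[1] | order so far=[2]
  pop 1: indeg[0]->1; indeg[3]->2; indeg[4]->0 | ready=[4] | order so far=[2, 1]
  pop 4: indeg[0]->0; indeg[3]->1 | ready=[0] | order so far=[2, 1, 4]
  pop 0: indeg[3]->0 | ready=[3] | order so far=[2, 1, 4, 0]
  pop 3: no out-edges | ready=[] | order so far=[2, 1, 4, 0, 3]
New canonical toposort: [2, 1, 4, 0, 3]
Compare positions:
  Node 0: index 3 -> 3 (same)
  Node 1: index 1 -> 1 (same)
  Node 2: index 0 -> 0 (same)
  Node 3: index 4 -> 4 (same)
  Node 4: index 2 -> 2 (same)
Nodes that changed position: none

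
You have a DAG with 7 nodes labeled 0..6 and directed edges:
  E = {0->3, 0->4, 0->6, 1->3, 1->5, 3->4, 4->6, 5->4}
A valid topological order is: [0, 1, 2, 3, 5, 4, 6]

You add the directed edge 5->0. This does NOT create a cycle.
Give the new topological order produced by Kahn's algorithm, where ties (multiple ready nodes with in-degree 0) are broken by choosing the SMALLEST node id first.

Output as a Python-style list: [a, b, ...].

Answer: [1, 2, 5, 0, 3, 4, 6]

Derivation:
Old toposort: [0, 1, 2, 3, 5, 4, 6]
Added edge: 5->0
Position of 5 (4) > position of 0 (0). Must reorder: 5 must now come before 0.
Run Kahn's algorithm (break ties by smallest node id):
  initial in-degrees: [1, 0, 0, 2, 3, 1, 2]
  ready (indeg=0): [1, 2]
  pop 1: indeg[3]->1; indeg[5]->0 | ready=[2, 5] | order so far=[1]
  pop 2: no out-edges | ready=[5] | order so far=[1, 2]
  pop 5: indeg[0]->0; indeg[4]->2 | ready=[0] | order so far=[1, 2, 5]
  pop 0: indeg[3]->0; indeg[4]->1; indeg[6]->1 | ready=[3] | order so far=[1, 2, 5, 0]
  pop 3: indeg[4]->0 | ready=[4] | order so far=[1, 2, 5, 0, 3]
  pop 4: indeg[6]->0 | ready=[6] | order so far=[1, 2, 5, 0, 3, 4]
  pop 6: no out-edges | ready=[] | order so far=[1, 2, 5, 0, 3, 4, 6]
  Result: [1, 2, 5, 0, 3, 4, 6]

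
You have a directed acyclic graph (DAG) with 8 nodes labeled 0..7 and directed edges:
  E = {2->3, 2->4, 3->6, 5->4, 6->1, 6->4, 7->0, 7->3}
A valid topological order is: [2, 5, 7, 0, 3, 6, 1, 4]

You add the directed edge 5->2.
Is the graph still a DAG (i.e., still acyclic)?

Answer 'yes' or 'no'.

Answer: yes

Derivation:
Given toposort: [2, 5, 7, 0, 3, 6, 1, 4]
Position of 5: index 1; position of 2: index 0
New edge 5->2: backward (u after v in old order)
Backward edge: old toposort is now invalid. Check if this creates a cycle.
Does 2 already reach 5? Reachable from 2: [1, 2, 3, 4, 6]. NO -> still a DAG (reorder needed).
Still a DAG? yes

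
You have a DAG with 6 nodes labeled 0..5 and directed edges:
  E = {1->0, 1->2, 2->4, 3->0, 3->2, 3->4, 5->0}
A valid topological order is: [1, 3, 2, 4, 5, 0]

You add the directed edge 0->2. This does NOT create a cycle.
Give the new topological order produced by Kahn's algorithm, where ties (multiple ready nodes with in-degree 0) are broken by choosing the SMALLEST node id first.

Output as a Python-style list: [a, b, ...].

Answer: [1, 3, 5, 0, 2, 4]

Derivation:
Old toposort: [1, 3, 2, 4, 5, 0]
Added edge: 0->2
Position of 0 (5) > position of 2 (2). Must reorder: 0 must now come before 2.
Run Kahn's algorithm (break ties by smallest node id):
  initial in-degrees: [3, 0, 3, 0, 2, 0]
  ready (indeg=0): [1, 3, 5]
  pop 1: indeg[0]->2; indeg[2]->2 | ready=[3, 5] | order so far=[1]
  pop 3: indeg[0]->1; indeg[2]->1; indeg[4]->1 | ready=[5] | order so far=[1, 3]
  pop 5: indeg[0]->0 | ready=[0] | order so far=[1, 3, 5]
  pop 0: indeg[2]->0 | ready=[2] | order so far=[1, 3, 5, 0]
  pop 2: indeg[4]->0 | ready=[4] | order so far=[1, 3, 5, 0, 2]
  pop 4: no out-edges | ready=[] | order so far=[1, 3, 5, 0, 2, 4]
  Result: [1, 3, 5, 0, 2, 4]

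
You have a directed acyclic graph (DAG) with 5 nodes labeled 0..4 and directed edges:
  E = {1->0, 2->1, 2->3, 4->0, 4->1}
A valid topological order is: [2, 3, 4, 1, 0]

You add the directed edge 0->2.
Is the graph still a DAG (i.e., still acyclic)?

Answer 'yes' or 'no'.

Answer: no

Derivation:
Given toposort: [2, 3, 4, 1, 0]
Position of 0: index 4; position of 2: index 0
New edge 0->2: backward (u after v in old order)
Backward edge: old toposort is now invalid. Check if this creates a cycle.
Does 2 already reach 0? Reachable from 2: [0, 1, 2, 3]. YES -> cycle!
Still a DAG? no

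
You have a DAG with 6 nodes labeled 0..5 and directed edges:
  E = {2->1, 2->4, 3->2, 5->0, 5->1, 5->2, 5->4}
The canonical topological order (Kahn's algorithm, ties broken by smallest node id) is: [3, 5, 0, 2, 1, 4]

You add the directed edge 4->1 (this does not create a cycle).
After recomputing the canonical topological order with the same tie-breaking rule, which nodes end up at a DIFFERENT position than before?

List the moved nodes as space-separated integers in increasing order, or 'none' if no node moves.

Old toposort: [3, 5, 0, 2, 1, 4]
Added edge 4->1
Recompute Kahn (smallest-id tiebreak):
  initial in-degrees: [1, 3, 2, 0, 2, 0]
  ready (indeg=0): [3, 5]
  pop 3: indeg[2]->1 | ready=[5] | order so far=[3]
  pop 5: indeg[0]->0; indeg[1]->2; indeg[2]->0; indeg[4]->1 | ready=[0, 2] | order so far=[3, 5]
  pop 0: no out-edges | ready=[2] | order so far=[3, 5, 0]
  pop 2: indeg[1]->1; indeg[4]->0 | ready=[4] | order so far=[3, 5, 0, 2]
  pop 4: indeg[1]->0 | ready=[1] | order so far=[3, 5, 0, 2, 4]
  pop 1: no out-edges | ready=[] | order so far=[3, 5, 0, 2, 4, 1]
New canonical toposort: [3, 5, 0, 2, 4, 1]
Compare positions:
  Node 0: index 2 -> 2 (same)
  Node 1: index 4 -> 5 (moved)
  Node 2: index 3 -> 3 (same)
  Node 3: index 0 -> 0 (same)
  Node 4: index 5 -> 4 (moved)
  Node 5: index 1 -> 1 (same)
Nodes that changed position: 1 4

Answer: 1 4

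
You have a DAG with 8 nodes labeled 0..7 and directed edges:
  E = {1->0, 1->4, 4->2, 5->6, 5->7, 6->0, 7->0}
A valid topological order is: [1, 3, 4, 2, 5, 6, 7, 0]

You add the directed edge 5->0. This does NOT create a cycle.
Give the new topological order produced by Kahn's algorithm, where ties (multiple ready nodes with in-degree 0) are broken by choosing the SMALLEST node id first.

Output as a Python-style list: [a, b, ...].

Old toposort: [1, 3, 4, 2, 5, 6, 7, 0]
Added edge: 5->0
Position of 5 (4) < position of 0 (7). Old order still valid.
Run Kahn's algorithm (break ties by smallest node id):
  initial in-degrees: [4, 0, 1, 0, 1, 0, 1, 1]
  ready (indeg=0): [1, 3, 5]
  pop 1: indeg[0]->3; indeg[4]->0 | ready=[3, 4, 5] | order so far=[1]
  pop 3: no out-edges | ready=[4, 5] | order so far=[1, 3]
  pop 4: indeg[2]->0 | ready=[2, 5] | order so far=[1, 3, 4]
  pop 2: no out-edges | ready=[5] | order so far=[1, 3, 4, 2]
  pop 5: indeg[0]->2; indeg[6]->0; indeg[7]->0 | ready=[6, 7] | order so far=[1, 3, 4, 2, 5]
  pop 6: indeg[0]->1 | ready=[7] | order so far=[1, 3, 4, 2, 5, 6]
  pop 7: indeg[0]->0 | ready=[0] | order so far=[1, 3, 4, 2, 5, 6, 7]
  pop 0: no out-edges | ready=[] | order so far=[1, 3, 4, 2, 5, 6, 7, 0]
  Result: [1, 3, 4, 2, 5, 6, 7, 0]

Answer: [1, 3, 4, 2, 5, 6, 7, 0]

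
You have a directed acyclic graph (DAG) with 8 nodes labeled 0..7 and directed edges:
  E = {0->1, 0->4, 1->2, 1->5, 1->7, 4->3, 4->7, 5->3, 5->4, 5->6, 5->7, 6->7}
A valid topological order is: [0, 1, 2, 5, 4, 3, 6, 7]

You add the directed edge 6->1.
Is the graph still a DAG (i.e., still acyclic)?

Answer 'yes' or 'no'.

Given toposort: [0, 1, 2, 5, 4, 3, 6, 7]
Position of 6: index 6; position of 1: index 1
New edge 6->1: backward (u after v in old order)
Backward edge: old toposort is now invalid. Check if this creates a cycle.
Does 1 already reach 6? Reachable from 1: [1, 2, 3, 4, 5, 6, 7]. YES -> cycle!
Still a DAG? no

Answer: no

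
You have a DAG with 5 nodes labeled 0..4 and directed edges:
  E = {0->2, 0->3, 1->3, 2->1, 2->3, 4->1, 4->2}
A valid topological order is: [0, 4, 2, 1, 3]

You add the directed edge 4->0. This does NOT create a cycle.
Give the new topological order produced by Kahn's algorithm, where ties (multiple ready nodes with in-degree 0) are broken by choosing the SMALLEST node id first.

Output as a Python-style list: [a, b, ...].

Old toposort: [0, 4, 2, 1, 3]
Added edge: 4->0
Position of 4 (1) > position of 0 (0). Must reorder: 4 must now come before 0.
Run Kahn's algorithm (break ties by smallest node id):
  initial in-degrees: [1, 2, 2, 3, 0]
  ready (indeg=0): [4]
  pop 4: indeg[0]->0; indeg[1]->1; indeg[2]->1 | ready=[0] | order so far=[4]
  pop 0: indeg[2]->0; indeg[3]->2 | ready=[2] | order so far=[4, 0]
  pop 2: indeg[1]->0; indeg[3]->1 | ready=[1] | order so far=[4, 0, 2]
  pop 1: indeg[3]->0 | ready=[3] | order so far=[4, 0, 2, 1]
  pop 3: no out-edges | ready=[] | order so far=[4, 0, 2, 1, 3]
  Result: [4, 0, 2, 1, 3]

Answer: [4, 0, 2, 1, 3]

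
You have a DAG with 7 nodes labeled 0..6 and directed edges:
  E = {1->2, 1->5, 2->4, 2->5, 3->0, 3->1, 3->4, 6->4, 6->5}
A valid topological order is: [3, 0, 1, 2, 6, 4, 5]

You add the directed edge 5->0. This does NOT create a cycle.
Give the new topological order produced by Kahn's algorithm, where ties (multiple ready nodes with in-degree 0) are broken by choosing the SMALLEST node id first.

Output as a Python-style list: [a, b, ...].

Answer: [3, 1, 2, 6, 4, 5, 0]

Derivation:
Old toposort: [3, 0, 1, 2, 6, 4, 5]
Added edge: 5->0
Position of 5 (6) > position of 0 (1). Must reorder: 5 must now come before 0.
Run Kahn's algorithm (break ties by smallest node id):
  initial in-degrees: [2, 1, 1, 0, 3, 3, 0]
  ready (indeg=0): [3, 6]
  pop 3: indeg[0]->1; indeg[1]->0; indeg[4]->2 | ready=[1, 6] | order so far=[3]
  pop 1: indeg[2]->0; indeg[5]->2 | ready=[2, 6] | order so far=[3, 1]
  pop 2: indeg[4]->1; indeg[5]->1 | ready=[6] | order so far=[3, 1, 2]
  pop 6: indeg[4]->0; indeg[5]->0 | ready=[4, 5] | order so far=[3, 1, 2, 6]
  pop 4: no out-edges | ready=[5] | order so far=[3, 1, 2, 6, 4]
  pop 5: indeg[0]->0 | ready=[0] | order so far=[3, 1, 2, 6, 4, 5]
  pop 0: no out-edges | ready=[] | order so far=[3, 1, 2, 6, 4, 5, 0]
  Result: [3, 1, 2, 6, 4, 5, 0]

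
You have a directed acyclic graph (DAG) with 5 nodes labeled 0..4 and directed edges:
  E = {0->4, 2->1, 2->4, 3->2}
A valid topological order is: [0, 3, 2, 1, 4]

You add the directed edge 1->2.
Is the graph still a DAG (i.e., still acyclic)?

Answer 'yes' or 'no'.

Answer: no

Derivation:
Given toposort: [0, 3, 2, 1, 4]
Position of 1: index 3; position of 2: index 2
New edge 1->2: backward (u after v in old order)
Backward edge: old toposort is now invalid. Check if this creates a cycle.
Does 2 already reach 1? Reachable from 2: [1, 2, 4]. YES -> cycle!
Still a DAG? no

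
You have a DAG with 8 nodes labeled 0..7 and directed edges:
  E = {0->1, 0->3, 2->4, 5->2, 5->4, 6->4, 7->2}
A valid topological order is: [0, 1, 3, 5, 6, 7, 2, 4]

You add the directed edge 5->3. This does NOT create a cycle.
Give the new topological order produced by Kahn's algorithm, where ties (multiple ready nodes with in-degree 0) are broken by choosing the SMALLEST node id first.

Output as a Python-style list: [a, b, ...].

Answer: [0, 1, 5, 3, 6, 7, 2, 4]

Derivation:
Old toposort: [0, 1, 3, 5, 6, 7, 2, 4]
Added edge: 5->3
Position of 5 (3) > position of 3 (2). Must reorder: 5 must now come before 3.
Run Kahn's algorithm (break ties by smallest node id):
  initial in-degrees: [0, 1, 2, 2, 3, 0, 0, 0]
  ready (indeg=0): [0, 5, 6, 7]
  pop 0: indeg[1]->0; indeg[3]->1 | ready=[1, 5, 6, 7] | order so far=[0]
  pop 1: no out-edges | ready=[5, 6, 7] | order so far=[0, 1]
  pop 5: indeg[2]->1; indeg[3]->0; indeg[4]->2 | ready=[3, 6, 7] | order so far=[0, 1, 5]
  pop 3: no out-edges | ready=[6, 7] | order so far=[0, 1, 5, 3]
  pop 6: indeg[4]->1 | ready=[7] | order so far=[0, 1, 5, 3, 6]
  pop 7: indeg[2]->0 | ready=[2] | order so far=[0, 1, 5, 3, 6, 7]
  pop 2: indeg[4]->0 | ready=[4] | order so far=[0, 1, 5, 3, 6, 7, 2]
  pop 4: no out-edges | ready=[] | order so far=[0, 1, 5, 3, 6, 7, 2, 4]
  Result: [0, 1, 5, 3, 6, 7, 2, 4]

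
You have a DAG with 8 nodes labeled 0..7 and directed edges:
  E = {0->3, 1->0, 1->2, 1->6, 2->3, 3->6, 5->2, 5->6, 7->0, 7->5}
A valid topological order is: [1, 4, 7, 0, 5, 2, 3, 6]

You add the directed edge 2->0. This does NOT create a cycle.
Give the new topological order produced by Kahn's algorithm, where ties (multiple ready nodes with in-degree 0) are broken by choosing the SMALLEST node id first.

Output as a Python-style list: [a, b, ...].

Old toposort: [1, 4, 7, 0, 5, 2, 3, 6]
Added edge: 2->0
Position of 2 (5) > position of 0 (3). Must reorder: 2 must now come before 0.
Run Kahn's algorithm (break ties by smallest node id):
  initial in-degrees: [3, 0, 2, 2, 0, 1, 3, 0]
  ready (indeg=0): [1, 4, 7]
  pop 1: indeg[0]->2; indeg[2]->1; indeg[6]->2 | ready=[4, 7] | order so far=[1]
  pop 4: no out-edges | ready=[7] | order so far=[1, 4]
  pop 7: indeg[0]->1; indeg[5]->0 | ready=[5] | order so far=[1, 4, 7]
  pop 5: indeg[2]->0; indeg[6]->1 | ready=[2] | order so far=[1, 4, 7, 5]
  pop 2: indeg[0]->0; indeg[3]->1 | ready=[0] | order so far=[1, 4, 7, 5, 2]
  pop 0: indeg[3]->0 | ready=[3] | order so far=[1, 4, 7, 5, 2, 0]
  pop 3: indeg[6]->0 | ready=[6] | order so far=[1, 4, 7, 5, 2, 0, 3]
  pop 6: no out-edges | ready=[] | order so far=[1, 4, 7, 5, 2, 0, 3, 6]
  Result: [1, 4, 7, 5, 2, 0, 3, 6]

Answer: [1, 4, 7, 5, 2, 0, 3, 6]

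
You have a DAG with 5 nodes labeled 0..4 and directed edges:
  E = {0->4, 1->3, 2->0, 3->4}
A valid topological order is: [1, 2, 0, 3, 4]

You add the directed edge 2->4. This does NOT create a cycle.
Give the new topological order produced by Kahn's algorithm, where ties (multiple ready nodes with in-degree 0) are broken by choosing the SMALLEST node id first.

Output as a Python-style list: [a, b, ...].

Answer: [1, 2, 0, 3, 4]

Derivation:
Old toposort: [1, 2, 0, 3, 4]
Added edge: 2->4
Position of 2 (1) < position of 4 (4). Old order still valid.
Run Kahn's algorithm (break ties by smallest node id):
  initial in-degrees: [1, 0, 0, 1, 3]
  ready (indeg=0): [1, 2]
  pop 1: indeg[3]->0 | ready=[2, 3] | order so far=[1]
  pop 2: indeg[0]->0; indeg[4]->2 | ready=[0, 3] | order so far=[1, 2]
  pop 0: indeg[4]->1 | ready=[3] | order so far=[1, 2, 0]
  pop 3: indeg[4]->0 | ready=[4] | order so far=[1, 2, 0, 3]
  pop 4: no out-edges | ready=[] | order so far=[1, 2, 0, 3, 4]
  Result: [1, 2, 0, 3, 4]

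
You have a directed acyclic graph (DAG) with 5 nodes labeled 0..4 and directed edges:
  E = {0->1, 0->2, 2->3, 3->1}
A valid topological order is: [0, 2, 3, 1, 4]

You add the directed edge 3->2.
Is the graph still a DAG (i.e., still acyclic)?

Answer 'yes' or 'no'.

Given toposort: [0, 2, 3, 1, 4]
Position of 3: index 2; position of 2: index 1
New edge 3->2: backward (u after v in old order)
Backward edge: old toposort is now invalid. Check if this creates a cycle.
Does 2 already reach 3? Reachable from 2: [1, 2, 3]. YES -> cycle!
Still a DAG? no

Answer: no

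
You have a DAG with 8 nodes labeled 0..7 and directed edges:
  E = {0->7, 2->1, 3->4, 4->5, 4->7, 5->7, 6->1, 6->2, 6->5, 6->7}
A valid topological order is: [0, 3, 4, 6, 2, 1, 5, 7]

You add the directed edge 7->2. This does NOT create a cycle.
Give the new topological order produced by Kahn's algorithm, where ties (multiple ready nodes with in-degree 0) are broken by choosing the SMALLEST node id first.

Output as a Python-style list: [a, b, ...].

Answer: [0, 3, 4, 6, 5, 7, 2, 1]

Derivation:
Old toposort: [0, 3, 4, 6, 2, 1, 5, 7]
Added edge: 7->2
Position of 7 (7) > position of 2 (4). Must reorder: 7 must now come before 2.
Run Kahn's algorithm (break ties by smallest node id):
  initial in-degrees: [0, 2, 2, 0, 1, 2, 0, 4]
  ready (indeg=0): [0, 3, 6]
  pop 0: indeg[7]->3 | ready=[3, 6] | order so far=[0]
  pop 3: indeg[4]->0 | ready=[4, 6] | order so far=[0, 3]
  pop 4: indeg[5]->1; indeg[7]->2 | ready=[6] | order so far=[0, 3, 4]
  pop 6: indeg[1]->1; indeg[2]->1; indeg[5]->0; indeg[7]->1 | ready=[5] | order so far=[0, 3, 4, 6]
  pop 5: indeg[7]->0 | ready=[7] | order so far=[0, 3, 4, 6, 5]
  pop 7: indeg[2]->0 | ready=[2] | order so far=[0, 3, 4, 6, 5, 7]
  pop 2: indeg[1]->0 | ready=[1] | order so far=[0, 3, 4, 6, 5, 7, 2]
  pop 1: no out-edges | ready=[] | order so far=[0, 3, 4, 6, 5, 7, 2, 1]
  Result: [0, 3, 4, 6, 5, 7, 2, 1]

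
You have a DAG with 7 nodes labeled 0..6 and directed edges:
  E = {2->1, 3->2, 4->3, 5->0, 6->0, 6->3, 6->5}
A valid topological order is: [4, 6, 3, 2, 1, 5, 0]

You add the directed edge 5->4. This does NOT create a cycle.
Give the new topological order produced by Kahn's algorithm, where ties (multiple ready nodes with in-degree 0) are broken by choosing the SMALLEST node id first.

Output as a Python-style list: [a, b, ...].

Answer: [6, 5, 0, 4, 3, 2, 1]

Derivation:
Old toposort: [4, 6, 3, 2, 1, 5, 0]
Added edge: 5->4
Position of 5 (5) > position of 4 (0). Must reorder: 5 must now come before 4.
Run Kahn's algorithm (break ties by smallest node id):
  initial in-degrees: [2, 1, 1, 2, 1, 1, 0]
  ready (indeg=0): [6]
  pop 6: indeg[0]->1; indeg[3]->1; indeg[5]->0 | ready=[5] | order so far=[6]
  pop 5: indeg[0]->0; indeg[4]->0 | ready=[0, 4] | order so far=[6, 5]
  pop 0: no out-edges | ready=[4] | order so far=[6, 5, 0]
  pop 4: indeg[3]->0 | ready=[3] | order so far=[6, 5, 0, 4]
  pop 3: indeg[2]->0 | ready=[2] | order so far=[6, 5, 0, 4, 3]
  pop 2: indeg[1]->0 | ready=[1] | order so far=[6, 5, 0, 4, 3, 2]
  pop 1: no out-edges | ready=[] | order so far=[6, 5, 0, 4, 3, 2, 1]
  Result: [6, 5, 0, 4, 3, 2, 1]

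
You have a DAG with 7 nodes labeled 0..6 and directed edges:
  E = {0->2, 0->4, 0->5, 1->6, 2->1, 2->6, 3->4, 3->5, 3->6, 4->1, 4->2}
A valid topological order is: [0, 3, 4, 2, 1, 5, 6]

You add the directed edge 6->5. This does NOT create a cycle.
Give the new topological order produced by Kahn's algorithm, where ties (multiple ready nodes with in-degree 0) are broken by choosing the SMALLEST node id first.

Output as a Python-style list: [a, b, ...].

Answer: [0, 3, 4, 2, 1, 6, 5]

Derivation:
Old toposort: [0, 3, 4, 2, 1, 5, 6]
Added edge: 6->5
Position of 6 (6) > position of 5 (5). Must reorder: 6 must now come before 5.
Run Kahn's algorithm (break ties by smallest node id):
  initial in-degrees: [0, 2, 2, 0, 2, 3, 3]
  ready (indeg=0): [0, 3]
  pop 0: indeg[2]->1; indeg[4]->1; indeg[5]->2 | ready=[3] | order so far=[0]
  pop 3: indeg[4]->0; indeg[5]->1; indeg[6]->2 | ready=[4] | order so far=[0, 3]
  pop 4: indeg[1]->1; indeg[2]->0 | ready=[2] | order so far=[0, 3, 4]
  pop 2: indeg[1]->0; indeg[6]->1 | ready=[1] | order so far=[0, 3, 4, 2]
  pop 1: indeg[6]->0 | ready=[6] | order so far=[0, 3, 4, 2, 1]
  pop 6: indeg[5]->0 | ready=[5] | order so far=[0, 3, 4, 2, 1, 6]
  pop 5: no out-edges | ready=[] | order so far=[0, 3, 4, 2, 1, 6, 5]
  Result: [0, 3, 4, 2, 1, 6, 5]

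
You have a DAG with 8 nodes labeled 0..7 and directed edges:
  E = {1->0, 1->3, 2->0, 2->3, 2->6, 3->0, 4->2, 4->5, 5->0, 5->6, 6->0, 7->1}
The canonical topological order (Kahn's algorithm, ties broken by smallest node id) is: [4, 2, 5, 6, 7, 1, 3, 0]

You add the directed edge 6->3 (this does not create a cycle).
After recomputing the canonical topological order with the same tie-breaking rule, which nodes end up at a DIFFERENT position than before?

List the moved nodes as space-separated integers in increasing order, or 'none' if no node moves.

Answer: none

Derivation:
Old toposort: [4, 2, 5, 6, 7, 1, 3, 0]
Added edge 6->3
Recompute Kahn (smallest-id tiebreak):
  initial in-degrees: [5, 1, 1, 3, 0, 1, 2, 0]
  ready (indeg=0): [4, 7]
  pop 4: indeg[2]->0; indeg[5]->0 | ready=[2, 5, 7] | order so far=[4]
  pop 2: indeg[0]->4; indeg[3]->2; indeg[6]->1 | ready=[5, 7] | order so far=[4, 2]
  pop 5: indeg[0]->3; indeg[6]->0 | ready=[6, 7] | order so far=[4, 2, 5]
  pop 6: indeg[0]->2; indeg[3]->1 | ready=[7] | order so far=[4, 2, 5, 6]
  pop 7: indeg[1]->0 | ready=[1] | order so far=[4, 2, 5, 6, 7]
  pop 1: indeg[0]->1; indeg[3]->0 | ready=[3] | order so far=[4, 2, 5, 6, 7, 1]
  pop 3: indeg[0]->0 | ready=[0] | order so far=[4, 2, 5, 6, 7, 1, 3]
  pop 0: no out-edges | ready=[] | order so far=[4, 2, 5, 6, 7, 1, 3, 0]
New canonical toposort: [4, 2, 5, 6, 7, 1, 3, 0]
Compare positions:
  Node 0: index 7 -> 7 (same)
  Node 1: index 5 -> 5 (same)
  Node 2: index 1 -> 1 (same)
  Node 3: index 6 -> 6 (same)
  Node 4: index 0 -> 0 (same)
  Node 5: index 2 -> 2 (same)
  Node 6: index 3 -> 3 (same)
  Node 7: index 4 -> 4 (same)
Nodes that changed position: none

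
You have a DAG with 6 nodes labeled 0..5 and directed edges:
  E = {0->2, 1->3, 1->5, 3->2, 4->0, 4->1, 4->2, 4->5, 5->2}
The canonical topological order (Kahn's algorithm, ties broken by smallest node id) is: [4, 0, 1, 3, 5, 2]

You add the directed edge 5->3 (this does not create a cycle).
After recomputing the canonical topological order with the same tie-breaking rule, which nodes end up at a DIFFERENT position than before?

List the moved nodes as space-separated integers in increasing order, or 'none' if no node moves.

Answer: 3 5

Derivation:
Old toposort: [4, 0, 1, 3, 5, 2]
Added edge 5->3
Recompute Kahn (smallest-id tiebreak):
  initial in-degrees: [1, 1, 4, 2, 0, 2]
  ready (indeg=0): [4]
  pop 4: indeg[0]->0; indeg[1]->0; indeg[2]->3; indeg[5]->1 | ready=[0, 1] | order so far=[4]
  pop 0: indeg[2]->2 | ready=[1] | order so far=[4, 0]
  pop 1: indeg[3]->1; indeg[5]->0 | ready=[5] | order so far=[4, 0, 1]
  pop 5: indeg[2]->1; indeg[3]->0 | ready=[3] | order so far=[4, 0, 1, 5]
  pop 3: indeg[2]->0 | ready=[2] | order so far=[4, 0, 1, 5, 3]
  pop 2: no out-edges | ready=[] | order so far=[4, 0, 1, 5, 3, 2]
New canonical toposort: [4, 0, 1, 5, 3, 2]
Compare positions:
  Node 0: index 1 -> 1 (same)
  Node 1: index 2 -> 2 (same)
  Node 2: index 5 -> 5 (same)
  Node 3: index 3 -> 4 (moved)
  Node 4: index 0 -> 0 (same)
  Node 5: index 4 -> 3 (moved)
Nodes that changed position: 3 5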